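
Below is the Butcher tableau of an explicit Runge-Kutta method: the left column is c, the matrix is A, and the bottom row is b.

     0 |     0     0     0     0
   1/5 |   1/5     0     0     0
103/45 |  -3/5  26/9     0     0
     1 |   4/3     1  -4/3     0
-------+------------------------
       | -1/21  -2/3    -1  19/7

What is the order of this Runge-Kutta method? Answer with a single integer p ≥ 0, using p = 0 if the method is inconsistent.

b = (-1/21, -2/3, -1, 19/7)
c = (0, 1/5, 103/45, 1)
Ac = (0, 0, 26/45, -77/27)
Σ b_i: (-1/21)·1 + (-2/3)·1 + (-1)·1 + 19/7·1 = 1 ✓
b·c: (-2/3)·1/5 + (-1)·103/45 + 19/7·1 = 92/315 ≠ 1/2 ⇒ order 1.

1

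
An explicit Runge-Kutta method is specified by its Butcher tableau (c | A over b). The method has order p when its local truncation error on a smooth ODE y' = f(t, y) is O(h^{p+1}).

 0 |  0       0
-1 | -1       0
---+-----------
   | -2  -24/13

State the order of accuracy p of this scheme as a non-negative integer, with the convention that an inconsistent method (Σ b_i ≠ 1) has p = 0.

0

b = (-2, -24/13)
c = (0, -1)
Σ b_i: (-2)·1 + (-24/13)·1 = -50/13 ≠ 1 ⇒ order 0.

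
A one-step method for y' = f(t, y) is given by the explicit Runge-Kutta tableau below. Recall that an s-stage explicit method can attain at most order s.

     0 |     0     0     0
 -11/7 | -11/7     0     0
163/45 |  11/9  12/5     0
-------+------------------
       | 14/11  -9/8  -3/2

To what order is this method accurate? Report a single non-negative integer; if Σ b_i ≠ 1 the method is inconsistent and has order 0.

0

b = (14/11, -9/8, -3/2)
c = (0, -11/7, 163/45)
Ac = (0, 0, -132/35)
Σ b_i: 14/11·1 + (-9/8)·1 + (-3/2)·1 = -119/88 ≠ 1 ⇒ order 0.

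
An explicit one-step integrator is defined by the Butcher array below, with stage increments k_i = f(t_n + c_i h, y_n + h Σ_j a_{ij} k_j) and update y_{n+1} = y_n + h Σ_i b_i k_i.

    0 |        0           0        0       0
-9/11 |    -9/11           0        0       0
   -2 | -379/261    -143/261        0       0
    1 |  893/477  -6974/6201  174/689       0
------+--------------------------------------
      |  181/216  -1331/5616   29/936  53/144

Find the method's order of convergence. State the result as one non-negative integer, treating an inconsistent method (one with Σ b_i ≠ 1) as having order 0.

4

b = (181/216, -1331/5616, 29/936, 53/144)
c = (0, -9/11, -2, 1)
Ac = (0, 0, 13/29, 22/53)
Σ b_i: 181/216·1 + (-1331/5616)·1 + 29/936·1 + 53/144·1 = 1 ✓
b·c: (-1331/5616)·(-9/11) + 29/936·(-2) + 53/144·1 = 1/2 ✓
b·c²: (-1331/5616)·81/121 + 29/936·4 + 53/144·1 = 1/3 ✓
b·Ac: 29/936·13/29 + 53/144·22/53 = 1/6 ✓
b·c³: (-1331/5616)·(-729/1331) + 29/936·(-8) + 53/144·1 = 1/4 ✓
b·(c∘Ac): 29/936·(-26/29) + 53/144·22/53 = 1/8 ✓
b·Ac²: 29/936·(-117/319) + 53/144·150/583 = 1/12 ✓
b·A²c: 53/144·6/53 = 1/24 ✓; 4 stages ⇒ order 4.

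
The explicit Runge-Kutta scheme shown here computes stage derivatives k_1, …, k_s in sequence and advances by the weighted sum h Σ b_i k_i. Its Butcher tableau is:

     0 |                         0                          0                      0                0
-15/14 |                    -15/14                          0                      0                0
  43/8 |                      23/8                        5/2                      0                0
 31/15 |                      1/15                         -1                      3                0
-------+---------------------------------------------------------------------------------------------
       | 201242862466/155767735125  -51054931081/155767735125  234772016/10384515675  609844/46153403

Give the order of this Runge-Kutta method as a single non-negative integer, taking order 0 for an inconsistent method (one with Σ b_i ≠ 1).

b = (201242862466/155767735125, -51054931081/155767735125, 234772016/10384515675, 609844/46153403)
c = (0, -15/14, 43/8, 31/15)
Ac = (0, 0, -75/28, 963/56)
Σ b_i: 201242862466/155767735125·1 + (-51054931081/155767735125)·1 + 234772016/10384515675·1 + 609844/46153403·1 = 1 ✓
b·c: (-51054931081/155767735125)·(-15/14) + 234772016/10384515675·43/8 + 609844/46153403·31/15 = 1/2 ✓
b·c²: (-51054931081/155767735125)·225/196 + 234772016/10384515675·1849/64 + 609844/46153403·961/225 = 1/3 ✓
b·Ac: 234772016/10384515675·(-75/28) + 609844/46153403·963/56 = 1/6 ✓
b·c³: (-51054931081/155767735125)·(-3375/2744) + 234772016/10384515675·79507/512 + 609844/46153403·29791/3375 = 140631503266781/34891972668000 ≠ 1/4 ⇒ order 3.
b·(c∘Ac): 234772016/10384515675·(-3225/224) + 609844/46153403·9951/280 = 698334634/4846107315 ≠ 1/8
b·Ac²: 234772016/10384515675·1125/392 + 609844/46153403·268203/3136 = 882412607/738454448 ≠ 1/12
b·A²c: 609844/46153403·(-225/28) = -34303725/323073821 ≠ 1/24

3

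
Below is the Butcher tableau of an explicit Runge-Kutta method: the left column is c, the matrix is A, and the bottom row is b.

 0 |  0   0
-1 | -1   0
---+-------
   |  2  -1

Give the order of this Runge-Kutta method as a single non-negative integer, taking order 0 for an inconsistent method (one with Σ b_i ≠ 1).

b = (2, -1)
c = (0, -1)
Σ b_i: 2·1 + (-1)·1 = 1 ✓
b·c: (-1)·(-1) = 1 ≠ 1/2 ⇒ order 1.

1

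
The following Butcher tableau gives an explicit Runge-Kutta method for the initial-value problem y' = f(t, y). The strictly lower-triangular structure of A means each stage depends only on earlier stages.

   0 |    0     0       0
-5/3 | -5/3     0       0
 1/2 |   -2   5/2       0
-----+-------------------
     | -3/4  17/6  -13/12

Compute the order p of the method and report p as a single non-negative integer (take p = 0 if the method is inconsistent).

b = (-3/4, 17/6, -13/12)
c = (0, -5/3, 1/2)
Ac = (0, 0, -25/6)
Σ b_i: (-3/4)·1 + 17/6·1 + (-13/12)·1 = 1 ✓
b·c: 17/6·(-5/3) + (-13/12)·1/2 = -379/72 ≠ 1/2 ⇒ order 1.

1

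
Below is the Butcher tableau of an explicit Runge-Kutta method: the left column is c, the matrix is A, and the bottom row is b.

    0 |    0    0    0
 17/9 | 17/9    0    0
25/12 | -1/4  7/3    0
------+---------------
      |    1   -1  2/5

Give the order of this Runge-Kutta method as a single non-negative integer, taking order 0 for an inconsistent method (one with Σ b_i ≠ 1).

b = (1, -1, 2/5)
c = (0, 17/9, 25/12)
Ac = (0, 0, 119/27)
Σ b_i: 1·1 + (-1)·1 + 2/5·1 = 2/5 ≠ 1 ⇒ order 0.

0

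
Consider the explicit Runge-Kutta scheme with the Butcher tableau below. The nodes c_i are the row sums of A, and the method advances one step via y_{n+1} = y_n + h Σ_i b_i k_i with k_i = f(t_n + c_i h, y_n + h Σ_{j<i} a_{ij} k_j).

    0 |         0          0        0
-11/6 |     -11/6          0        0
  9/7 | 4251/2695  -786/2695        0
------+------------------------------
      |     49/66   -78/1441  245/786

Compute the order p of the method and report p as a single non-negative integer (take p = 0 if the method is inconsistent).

b = (49/66, -78/1441, 245/786)
c = (0, -11/6, 9/7)
Ac = (0, 0, 131/245)
Σ b_i: 49/66·1 + (-78/1441)·1 + 245/786·1 = 1 ✓
b·c: (-78/1441)·(-11/6) + 245/786·9/7 = 1/2 ✓
b·c²: (-78/1441)·121/36 + 245/786·81/49 = 1/3 ✓
b·Ac: 245/786·131/245 = 1/6 ✓; 3 stages ⇒ order 3.

3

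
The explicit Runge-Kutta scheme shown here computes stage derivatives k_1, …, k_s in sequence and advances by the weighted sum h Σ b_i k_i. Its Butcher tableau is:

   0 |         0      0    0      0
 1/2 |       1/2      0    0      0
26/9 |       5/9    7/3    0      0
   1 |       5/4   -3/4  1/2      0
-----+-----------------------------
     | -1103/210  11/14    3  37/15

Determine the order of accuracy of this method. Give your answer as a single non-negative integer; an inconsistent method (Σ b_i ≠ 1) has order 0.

1

b = (-1103/210, 11/14, 3, 37/15)
c = (0, 1/2, 26/9, 1)
Ac = (0, 0, 7/6, 77/72)
Σ b_i: (-1103/210)·1 + 11/14·1 + 3·1 + 37/15·1 = 1 ✓
b·c: 11/14·1/2 + 3·26/9 + 37/15·1 = 4841/420 ≠ 1/2 ⇒ order 1.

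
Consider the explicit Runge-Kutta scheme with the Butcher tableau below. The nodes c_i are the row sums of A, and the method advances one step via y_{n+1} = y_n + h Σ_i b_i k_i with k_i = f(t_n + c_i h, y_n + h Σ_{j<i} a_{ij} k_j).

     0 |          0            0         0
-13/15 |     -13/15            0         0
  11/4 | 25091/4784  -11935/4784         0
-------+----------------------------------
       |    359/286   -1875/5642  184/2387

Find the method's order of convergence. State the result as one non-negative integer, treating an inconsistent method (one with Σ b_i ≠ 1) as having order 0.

b = (359/286, -1875/5642, 184/2387)
c = (0, -13/15, 11/4)
Ac = (0, 0, 2387/1104)
Σ b_i: 359/286·1 + (-1875/5642)·1 + 184/2387·1 = 1 ✓
b·c: (-1875/5642)·(-13/15) + 184/2387·11/4 = 1/2 ✓
b·c²: (-1875/5642)·169/225 + 184/2387·121/16 = 1/3 ✓
b·Ac: 184/2387·2387/1104 = 1/6 ✓; 3 stages ⇒ order 3.

3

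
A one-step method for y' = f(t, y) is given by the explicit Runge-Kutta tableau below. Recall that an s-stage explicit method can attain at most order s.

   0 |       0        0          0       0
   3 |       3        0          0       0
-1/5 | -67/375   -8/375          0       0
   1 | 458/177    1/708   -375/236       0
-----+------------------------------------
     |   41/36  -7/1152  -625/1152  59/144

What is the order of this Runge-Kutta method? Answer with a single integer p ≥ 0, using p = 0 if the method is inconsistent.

4

b = (41/36, -7/1152, -625/1152, 59/144)
c = (0, 3, -1/5, 1)
Ac = (0, 0, -8/125, 19/59)
Σ b_i: 41/36·1 + (-7/1152)·1 + (-625/1152)·1 + 59/144·1 = 1 ✓
b·c: (-7/1152)·3 + (-625/1152)·(-1/5) + 59/144·1 = 1/2 ✓
b·c²: (-7/1152)·9 + (-625/1152)·1/25 + 59/144·1 = 1/3 ✓
b·Ac: (-625/1152)·(-8/125) + 59/144·19/59 = 1/6 ✓
b·c³: (-7/1152)·27 + (-625/1152)·(-1/125) + 59/144·1 = 1/4 ✓
b·(c∘Ac): (-625/1152)·8/625 + 59/144·19/59 = 1/8 ✓
b·Ac²: (-625/1152)·(-24/125) + 59/144·(-3/59) = 1/12 ✓
b·A²c: 59/144·6/59 = 1/24 ✓; 4 stages ⇒ order 4.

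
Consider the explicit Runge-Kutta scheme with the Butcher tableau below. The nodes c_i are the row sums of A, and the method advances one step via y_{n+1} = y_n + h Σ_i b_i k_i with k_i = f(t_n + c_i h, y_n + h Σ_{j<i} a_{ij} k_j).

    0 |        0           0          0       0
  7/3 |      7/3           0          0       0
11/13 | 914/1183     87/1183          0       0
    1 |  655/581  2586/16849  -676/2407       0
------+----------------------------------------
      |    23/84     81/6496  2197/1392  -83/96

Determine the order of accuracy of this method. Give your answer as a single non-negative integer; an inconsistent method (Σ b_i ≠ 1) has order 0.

b = (23/84, 81/6496, 2197/1392, -83/96)
c = (0, 7/3, 11/13, 1)
Ac = (0, 0, 29/169, 10/83)
Σ b_i: 23/84·1 + 81/6496·1 + 2197/1392·1 + (-83/96)·1 = 1 ✓
b·c: 81/6496·7/3 + 2197/1392·11/13 + (-83/96)·1 = 1/2 ✓
b·c²: 81/6496·49/9 + 2197/1392·121/169 + (-83/96)·1 = 1/3 ✓
b·Ac: 2197/1392·29/169 + (-83/96)·10/83 = 1/6 ✓
b·c³: 81/6496·343/27 + 2197/1392·1331/2197 + (-83/96)·1 = 1/4 ✓
b·(c∘Ac): 2197/1392·319/2197 + (-83/96)·10/83 = 1/8 ✓
b·Ac²: 2197/1392·203/507 + (-83/96)·158/249 = 1/12 ✓
b·A²c: (-83/96)·(-4/83) = 1/24 ✓; 4 stages ⇒ order 4.

4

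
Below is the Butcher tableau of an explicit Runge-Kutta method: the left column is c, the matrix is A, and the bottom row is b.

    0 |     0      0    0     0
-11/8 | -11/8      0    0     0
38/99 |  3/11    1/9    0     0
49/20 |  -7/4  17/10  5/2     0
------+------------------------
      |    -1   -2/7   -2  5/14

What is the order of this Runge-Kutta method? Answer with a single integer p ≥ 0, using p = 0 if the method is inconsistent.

b = (-1, -2/7, -2, 5/14)
c = (0, -11/8, 38/99, 49/20)
Ac = (0, 0, -11/72, -10913/7920)
Σ b_i: (-1)·1 + (-2/7)·1 + (-2)·1 + 5/14·1 = -41/14 ≠ 1 ⇒ order 0.

0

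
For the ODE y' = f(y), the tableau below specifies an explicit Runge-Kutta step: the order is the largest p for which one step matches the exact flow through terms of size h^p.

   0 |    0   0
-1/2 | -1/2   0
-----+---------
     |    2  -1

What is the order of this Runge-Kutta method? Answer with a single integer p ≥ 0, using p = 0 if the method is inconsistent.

b = (2, -1)
c = (0, -1/2)
Σ b_i: 2·1 + (-1)·1 = 1 ✓
b·c: (-1)·(-1/2) = 1/2 ✓; 2 stages ⇒ order 2.

2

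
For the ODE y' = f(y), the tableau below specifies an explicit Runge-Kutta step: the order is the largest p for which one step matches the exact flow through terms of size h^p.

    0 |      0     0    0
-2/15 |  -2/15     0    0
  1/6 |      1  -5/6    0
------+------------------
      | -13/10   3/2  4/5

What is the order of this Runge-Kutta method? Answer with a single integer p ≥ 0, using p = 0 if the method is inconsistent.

1

b = (-13/10, 3/2, 4/5)
c = (0, -2/15, 1/6)
Ac = (0, 0, 1/9)
Σ b_i: (-13/10)·1 + 3/2·1 + 4/5·1 = 1 ✓
b·c: 3/2·(-2/15) + 4/5·1/6 = -1/15 ≠ 1/2 ⇒ order 1.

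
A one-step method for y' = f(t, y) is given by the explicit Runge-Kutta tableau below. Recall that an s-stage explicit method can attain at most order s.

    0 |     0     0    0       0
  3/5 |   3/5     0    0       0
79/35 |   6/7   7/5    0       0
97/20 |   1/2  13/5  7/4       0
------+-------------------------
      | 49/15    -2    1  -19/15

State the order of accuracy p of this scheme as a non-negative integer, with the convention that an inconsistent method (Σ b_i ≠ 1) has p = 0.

b = (49/15, -2, 1, -19/15)
c = (0, 3/5, 79/35, 97/20)
Ac = (0, 0, 21/25, 551/100)
Σ b_i: 49/15·1 + (-2)·1 + 1·1 + (-19/15)·1 = 1 ✓
b·c: (-2)·3/5 + 1·79/35 + (-19/15)·97/20 = -10681/2100 ≠ 1/2 ⇒ order 1.

1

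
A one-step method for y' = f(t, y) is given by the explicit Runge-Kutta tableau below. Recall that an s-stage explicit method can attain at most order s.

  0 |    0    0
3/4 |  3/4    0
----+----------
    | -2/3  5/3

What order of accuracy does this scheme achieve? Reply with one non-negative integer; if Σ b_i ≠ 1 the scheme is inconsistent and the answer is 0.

b = (-2/3, 5/3)
c = (0, 3/4)
Σ b_i: (-2/3)·1 + 5/3·1 = 1 ✓
b·c: 5/3·3/4 = 5/4 ≠ 1/2 ⇒ order 1.

1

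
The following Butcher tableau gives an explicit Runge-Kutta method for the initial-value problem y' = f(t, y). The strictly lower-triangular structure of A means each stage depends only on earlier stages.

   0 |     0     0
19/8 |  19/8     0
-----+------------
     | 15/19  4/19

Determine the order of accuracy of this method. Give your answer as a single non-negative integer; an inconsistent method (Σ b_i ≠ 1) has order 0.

b = (15/19, 4/19)
c = (0, 19/8)
Σ b_i: 15/19·1 + 4/19·1 = 1 ✓
b·c: 4/19·19/8 = 1/2 ✓; 2 stages ⇒ order 2.

2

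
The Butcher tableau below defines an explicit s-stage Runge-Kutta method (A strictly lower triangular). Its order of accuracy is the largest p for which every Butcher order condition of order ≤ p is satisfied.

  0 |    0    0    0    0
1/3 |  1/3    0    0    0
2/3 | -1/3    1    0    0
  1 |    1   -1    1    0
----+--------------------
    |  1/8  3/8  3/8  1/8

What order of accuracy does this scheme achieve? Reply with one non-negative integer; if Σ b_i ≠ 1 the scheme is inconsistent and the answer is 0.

b = (1/8, 3/8, 3/8, 1/8)
c = (0, 1/3, 2/3, 1)
Ac = (0, 0, 1/3, 1/3)
Σ b_i: 1/8·1 + 3/8·1 + 3/8·1 + 1/8·1 = 1 ✓
b·c: 3/8·1/3 + 3/8·2/3 + 1/8·1 = 1/2 ✓
b·c²: 3/8·1/9 + 3/8·4/9 + 1/8·1 = 1/3 ✓
b·Ac: 3/8·1/3 + 1/8·1/3 = 1/6 ✓
b·c³: 3/8·1/27 + 3/8·8/27 + 1/8·1 = 1/4 ✓
b·(c∘Ac): 3/8·2/9 + 1/8·1/3 = 1/8 ✓
b·Ac²: 3/8·1/9 + 1/8·1/3 = 1/12 ✓
b·A²c: 1/8·1/3 = 1/24 ✓; 4 stages ⇒ order 4.

4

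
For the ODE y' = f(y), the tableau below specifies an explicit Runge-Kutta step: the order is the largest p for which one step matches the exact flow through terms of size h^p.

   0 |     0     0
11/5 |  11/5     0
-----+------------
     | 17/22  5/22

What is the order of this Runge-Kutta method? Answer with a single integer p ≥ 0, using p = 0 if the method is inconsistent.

b = (17/22, 5/22)
c = (0, 11/5)
Σ b_i: 17/22·1 + 5/22·1 = 1 ✓
b·c: 5/22·11/5 = 1/2 ✓; 2 stages ⇒ order 2.

2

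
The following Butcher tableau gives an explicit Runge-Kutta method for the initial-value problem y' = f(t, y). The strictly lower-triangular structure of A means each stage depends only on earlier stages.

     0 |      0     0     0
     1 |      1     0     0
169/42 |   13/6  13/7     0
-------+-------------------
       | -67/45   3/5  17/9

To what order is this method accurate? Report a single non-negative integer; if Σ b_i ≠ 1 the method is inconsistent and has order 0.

1

b = (-67/45, 3/5, 17/9)
c = (0, 1, 169/42)
Ac = (0, 0, 13/7)
Σ b_i: (-67/45)·1 + 3/5·1 + 17/9·1 = 1 ✓
b·c: 3/5·1 + 17/9·169/42 = 15499/1890 ≠ 1/2 ⇒ order 1.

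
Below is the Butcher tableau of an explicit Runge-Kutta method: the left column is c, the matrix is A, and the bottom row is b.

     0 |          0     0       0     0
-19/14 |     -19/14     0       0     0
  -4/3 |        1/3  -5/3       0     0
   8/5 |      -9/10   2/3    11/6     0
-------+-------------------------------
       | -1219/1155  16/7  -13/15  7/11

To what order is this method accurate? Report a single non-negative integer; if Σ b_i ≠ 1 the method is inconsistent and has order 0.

b = (-1219/1155, 16/7, -13/15, 7/11)
c = (0, -19/14, -4/3, 8/5)
Ac = (0, 0, 95/42, -211/63)
Σ b_i: (-1219/1155)·1 + 16/7·1 + (-13/15)·1 + 7/11·1 = 1 ✓
b·c: 16/7·(-19/14) + (-13/15)·(-4/3) + 7/11·8/5 = -22516/24255 ≠ 1/2 ⇒ order 1.

1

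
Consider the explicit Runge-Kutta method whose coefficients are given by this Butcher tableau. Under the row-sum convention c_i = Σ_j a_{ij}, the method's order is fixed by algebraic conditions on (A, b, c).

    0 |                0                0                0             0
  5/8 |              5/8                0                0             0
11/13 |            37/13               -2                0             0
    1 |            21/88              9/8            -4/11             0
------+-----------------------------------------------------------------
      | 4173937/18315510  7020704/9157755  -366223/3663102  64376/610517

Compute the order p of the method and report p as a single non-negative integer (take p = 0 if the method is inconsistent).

b = (4173937/18315510, 7020704/9157755, -366223/3663102, 64376/610517)
c = (0, 5/8, 11/13, 1)
Ac = (0, 0, -5/4, 329/832)
Σ b_i: 4173937/18315510·1 + 7020704/9157755·1 + (-366223/3663102)·1 + 64376/610517·1 = 1 ✓
b·c: 7020704/9157755·5/8 + (-366223/3663102)·11/13 + 64376/610517·1 = 1/2 ✓
b·c²: 7020704/9157755·25/64 + (-366223/3663102)·121/169 + 64376/610517·1 = 1/3 ✓
b·Ac: (-366223/3663102)·(-5/4) + 64376/610517·329/832 = 1/6 ✓
b·c³: 7020704/9157755·125/512 + (-366223/3663102)·1331/2197 + 64376/610517·1 = 29466811/126987536 ≠ 1/4 ⇒ order 3.
b·(c∘Ac): (-366223/3663102)·(-55/52) + 64376/610517·329/832 = 1080179/7326204 ≠ 1/8
b·Ac²: (-366223/3663102)·(-25/32) + 64376/610517·15497/86528 = 36950101/380962608 ≠ 1/12
b·A²c: 64376/610517·5/11 = 321880/6715687 ≠ 1/24

3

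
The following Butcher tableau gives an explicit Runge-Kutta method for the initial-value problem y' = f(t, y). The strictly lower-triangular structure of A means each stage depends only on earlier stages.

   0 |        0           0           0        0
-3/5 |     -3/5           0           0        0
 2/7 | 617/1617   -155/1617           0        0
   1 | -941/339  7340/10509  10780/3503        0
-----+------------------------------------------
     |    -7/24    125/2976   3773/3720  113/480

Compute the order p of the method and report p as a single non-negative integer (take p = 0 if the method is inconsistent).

b = (-7/24, 125/2976, 3773/3720, 113/480)
c = (0, -3/5, 2/7, 1)
Ac = (0, 0, 31/539, 52/113)
Σ b_i: (-7/24)·1 + 125/2976·1 + 3773/3720·1 + 113/480·1 = 1 ✓
b·c: 125/2976·(-3/5) + 3773/3720·2/7 + 113/480·1 = 1/2 ✓
b·c²: 125/2976·9/25 + 3773/3720·4/49 + 113/480·1 = 1/3 ✓
b·Ac: 3773/3720·31/539 + 113/480·52/113 = 1/6 ✓
b·c³: 125/2976·(-27/125) + 3773/3720·8/343 + 113/480·1 = 1/4 ✓
b·(c∘Ac): 3773/3720·62/3773 + 113/480·52/113 = 1/8 ✓
b·Ac²: 3773/3720·(-93/2695) + 113/480·284/565 = 1/12 ✓
b·A²c: 113/480·20/113 = 1/24 ✓; 4 stages ⇒ order 4.

4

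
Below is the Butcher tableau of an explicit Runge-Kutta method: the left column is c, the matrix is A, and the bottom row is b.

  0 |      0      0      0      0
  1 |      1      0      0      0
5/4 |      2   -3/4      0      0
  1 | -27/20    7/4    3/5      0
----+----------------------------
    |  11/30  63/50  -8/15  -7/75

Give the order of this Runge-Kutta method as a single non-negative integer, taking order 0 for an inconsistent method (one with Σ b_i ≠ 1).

b = (11/30, 63/50, -8/15, -7/75)
c = (0, 1, 5/4, 1)
Ac = (0, 0, -3/4, 5/2)
Σ b_i: 11/30·1 + 63/50·1 + (-8/15)·1 + (-7/75)·1 = 1 ✓
b·c: 63/50·1 + (-8/15)·5/4 + (-7/75)·1 = 1/2 ✓
b·c²: 63/50·1 + (-8/15)·25/16 + (-7/75)·1 = 1/3 ✓
b·Ac: (-8/15)·(-3/4) + (-7/75)·5/2 = 1/6 ✓
b·c³: 63/50·1 + (-8/15)·125/64 + (-7/75)·1 = 1/8 ≠ 1/4 ⇒ order 3.
b·(c∘Ac): (-8/15)·(-15/16) + (-7/75)·5/2 = 4/15 ≠ 1/8
b·Ac²: (-8/15)·(-3/4) + (-7/75)·43/16 = 179/1200 ≠ 1/12
b·A²c: (-7/75)·(-9/20) = 21/500 ≠ 1/24

3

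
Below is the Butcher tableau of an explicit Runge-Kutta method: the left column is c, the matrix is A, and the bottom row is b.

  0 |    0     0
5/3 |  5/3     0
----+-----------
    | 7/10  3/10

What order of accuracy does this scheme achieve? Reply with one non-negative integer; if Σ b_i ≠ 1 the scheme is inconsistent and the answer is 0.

2

b = (7/10, 3/10)
c = (0, 5/3)
Σ b_i: 7/10·1 + 3/10·1 = 1 ✓
b·c: 3/10·5/3 = 1/2 ✓; 2 stages ⇒ order 2.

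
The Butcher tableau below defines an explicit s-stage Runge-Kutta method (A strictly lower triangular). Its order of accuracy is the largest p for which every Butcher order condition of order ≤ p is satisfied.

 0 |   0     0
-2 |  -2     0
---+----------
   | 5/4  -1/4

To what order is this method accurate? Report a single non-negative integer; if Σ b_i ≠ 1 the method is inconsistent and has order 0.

2

b = (5/4, -1/4)
c = (0, -2)
Σ b_i: 5/4·1 + (-1/4)·1 = 1 ✓
b·c: (-1/4)·(-2) = 1/2 ✓; 2 stages ⇒ order 2.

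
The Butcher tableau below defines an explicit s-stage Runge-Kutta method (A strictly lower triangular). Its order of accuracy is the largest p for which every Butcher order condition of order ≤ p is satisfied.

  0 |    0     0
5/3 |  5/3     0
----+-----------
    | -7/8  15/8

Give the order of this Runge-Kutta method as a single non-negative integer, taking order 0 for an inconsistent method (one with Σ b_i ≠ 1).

b = (-7/8, 15/8)
c = (0, 5/3)
Σ b_i: (-7/8)·1 + 15/8·1 = 1 ✓
b·c: 15/8·5/3 = 25/8 ≠ 1/2 ⇒ order 1.

1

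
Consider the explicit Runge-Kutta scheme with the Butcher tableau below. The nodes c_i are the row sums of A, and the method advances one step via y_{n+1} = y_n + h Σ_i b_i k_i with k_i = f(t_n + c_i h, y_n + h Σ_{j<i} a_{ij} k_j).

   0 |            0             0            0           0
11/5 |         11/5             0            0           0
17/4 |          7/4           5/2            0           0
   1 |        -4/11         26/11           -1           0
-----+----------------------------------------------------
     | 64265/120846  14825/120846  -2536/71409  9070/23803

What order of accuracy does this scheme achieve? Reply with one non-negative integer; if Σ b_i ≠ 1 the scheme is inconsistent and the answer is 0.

b = (64265/120846, 14825/120846, -2536/71409, 9070/23803)
c = (0, 11/5, 17/4, 1)
Ac = (0, 0, 11/2, 19/20)
Σ b_i: 64265/120846·1 + 14825/120846·1 + (-2536/71409)·1 + 9070/23803·1 = 1 ✓
b·c: 14825/120846·11/5 + (-2536/71409)·17/4 + 9070/23803·1 = 1/2 ✓
b·c²: 14825/120846·121/25 + (-2536/71409)·289/16 + 9070/23803·1 = 1/3 ✓
b·Ac: (-2536/71409)·11/2 + 9070/23803·19/20 = 1/6 ✓
b·c³: 14825/120846·1331/125 + (-2536/71409)·4913/64 + 9070/23803·1 = -76091/73240 ≠ 1/4 ⇒ order 3.
b·(c∘Ac): (-2536/71409)·187/8 + 9070/23803·19/20 = -5143/10986 ≠ 1/8
b·Ac²: (-2536/71409)·121/10 + 9070/23803·(-2649/400) = -8435353/2856360 ≠ 1/12
b·A²c: 9070/23803·(-11/2) = -49885/23803 ≠ 1/24

3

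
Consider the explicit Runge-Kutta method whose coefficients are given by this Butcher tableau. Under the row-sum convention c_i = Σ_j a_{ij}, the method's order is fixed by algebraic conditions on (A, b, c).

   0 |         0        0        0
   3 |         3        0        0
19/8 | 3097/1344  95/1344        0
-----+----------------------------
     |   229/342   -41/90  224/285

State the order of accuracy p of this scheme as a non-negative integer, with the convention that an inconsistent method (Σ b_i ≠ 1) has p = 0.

b = (229/342, -41/90, 224/285)
c = (0, 3, 19/8)
Ac = (0, 0, 95/448)
Σ b_i: 229/342·1 + (-41/90)·1 + 224/285·1 = 1 ✓
b·c: (-41/90)·3 + 224/285·19/8 = 1/2 ✓
b·c²: (-41/90)·9 + 224/285·361/64 = 1/3 ✓
b·Ac: 224/285·95/448 = 1/6 ✓; 3 stages ⇒ order 3.

3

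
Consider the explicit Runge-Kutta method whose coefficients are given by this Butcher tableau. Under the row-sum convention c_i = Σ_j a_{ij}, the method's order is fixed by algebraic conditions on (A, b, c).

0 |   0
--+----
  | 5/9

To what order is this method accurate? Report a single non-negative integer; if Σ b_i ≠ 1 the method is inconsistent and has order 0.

0

b = (5/9)
c = (0)
Σ b_i: 5/9·1 = 5/9 ≠ 1 ⇒ order 0.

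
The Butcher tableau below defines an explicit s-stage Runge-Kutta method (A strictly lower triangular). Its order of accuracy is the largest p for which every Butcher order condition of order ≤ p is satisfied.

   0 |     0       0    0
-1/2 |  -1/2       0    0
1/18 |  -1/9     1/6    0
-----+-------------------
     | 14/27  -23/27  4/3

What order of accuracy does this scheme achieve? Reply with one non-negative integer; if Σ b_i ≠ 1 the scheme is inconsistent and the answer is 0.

b = (14/27, -23/27, 4/3)
c = (0, -1/2, 1/18)
Ac = (0, 0, -1/12)
Σ b_i: 14/27·1 + (-23/27)·1 + 4/3·1 = 1 ✓
b·c: (-23/27)·(-1/2) + 4/3·1/18 = 1/2 ✓
b·c²: (-23/27)·1/4 + 4/3·1/324 = -203/972 ≠ 1/3 ⇒ order 2.
b·Ac: 4/3·(-1/12) = -1/9 ≠ 1/6

2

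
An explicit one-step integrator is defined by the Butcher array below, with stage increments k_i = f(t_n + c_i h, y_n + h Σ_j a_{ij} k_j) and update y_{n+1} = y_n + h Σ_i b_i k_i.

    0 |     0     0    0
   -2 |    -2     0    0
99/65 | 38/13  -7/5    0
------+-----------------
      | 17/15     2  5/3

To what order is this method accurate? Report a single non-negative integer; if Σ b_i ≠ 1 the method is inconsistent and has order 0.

b = (17/15, 2, 5/3)
c = (0, -2, 99/65)
Ac = (0, 0, 14/5)
Σ b_i: 17/15·1 + 2·1 + 5/3·1 = 24/5 ≠ 1 ⇒ order 0.

0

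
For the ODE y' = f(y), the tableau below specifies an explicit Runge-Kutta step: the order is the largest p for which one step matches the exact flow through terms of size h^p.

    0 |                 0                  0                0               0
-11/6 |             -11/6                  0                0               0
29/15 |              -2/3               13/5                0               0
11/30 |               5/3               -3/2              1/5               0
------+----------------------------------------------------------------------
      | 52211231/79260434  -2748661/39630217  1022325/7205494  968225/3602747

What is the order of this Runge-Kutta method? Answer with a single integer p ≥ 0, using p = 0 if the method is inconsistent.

b = (52211231/79260434, -2748661/39630217, 1022325/7205494, 968225/3602747)
c = (0, -11/6, 29/15, 11/30)
Ac = (0, 0, -143/30, 941/300)
Σ b_i: 52211231/79260434·1 + (-2748661/39630217)·1 + 1022325/7205494·1 + 968225/3602747·1 = 1 ✓
b·c: (-2748661/39630217)·(-11/6) + 1022325/7205494·29/15 + 968225/3602747·11/30 = 1/2 ✓
b·c²: (-2748661/39630217)·121/36 + 1022325/7205494·841/225 + 968225/3602747·121/900 = 1/3 ✓
b·Ac: 1022325/7205494·(-143/30) + 968225/3602747·941/300 = 1/6 ✓
b·c³: (-2748661/39630217)·(-1331/216) + 1022325/7205494·24389/3375 + 968225/3602747·1331/27000 = 237660238/162123615 ≠ 1/4 ⇒ order 3.
b·(c∘Ac): 1022325/7205494·(-4147/450) + 968225/3602747·10351/9000 = -1294948831/1296988920 ≠ 1/8
b·Ac²: 1022325/7205494·1573/180 + 968225/3602747·(-38647/9000) = 55678781/648494460 ≠ 1/12
b·A²c: 968225/3602747·(-143/150) = -5538247/21616482 ≠ 1/24

3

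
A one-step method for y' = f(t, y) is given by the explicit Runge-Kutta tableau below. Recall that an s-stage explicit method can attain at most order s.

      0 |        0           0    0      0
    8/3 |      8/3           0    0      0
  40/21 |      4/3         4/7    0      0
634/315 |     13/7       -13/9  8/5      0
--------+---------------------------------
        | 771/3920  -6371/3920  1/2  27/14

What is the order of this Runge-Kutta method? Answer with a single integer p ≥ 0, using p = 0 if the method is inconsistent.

b = (771/3920, -6371/3920, 1/2, 27/14)
c = (0, 8/3, 40/21, 634/315)
Ac = (0, 0, 32/21, -152/189)
Σ b_i: 771/3920·1 + (-6371/3920)·1 + 1/2·1 + 27/14·1 = 1 ✓
b·c: (-6371/3920)·8/3 + 1/2·40/21 + 27/14·634/315 = 1/2 ✓
b·c²: (-6371/3920)·64/9 + 1/2·1600/441 + 27/14·401956/99225 = -149006/77175 ≠ 1/3 ⇒ order 2.
b·Ac: 1/2·32/21 + 27/14·(-152/189) = -116/147 ≠ 1/6

2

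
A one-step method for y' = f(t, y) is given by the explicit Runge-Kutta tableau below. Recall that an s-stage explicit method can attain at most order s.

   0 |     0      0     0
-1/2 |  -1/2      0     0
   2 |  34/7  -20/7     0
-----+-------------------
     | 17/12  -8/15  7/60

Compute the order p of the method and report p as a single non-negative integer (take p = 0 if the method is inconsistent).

b = (17/12, -8/15, 7/60)
c = (0, -1/2, 2)
Ac = (0, 0, 10/7)
Σ b_i: 17/12·1 + (-8/15)·1 + 7/60·1 = 1 ✓
b·c: (-8/15)·(-1/2) + 7/60·2 = 1/2 ✓
b·c²: (-8/15)·1/4 + 7/60·4 = 1/3 ✓
b·Ac: 7/60·10/7 = 1/6 ✓; 3 stages ⇒ order 3.

3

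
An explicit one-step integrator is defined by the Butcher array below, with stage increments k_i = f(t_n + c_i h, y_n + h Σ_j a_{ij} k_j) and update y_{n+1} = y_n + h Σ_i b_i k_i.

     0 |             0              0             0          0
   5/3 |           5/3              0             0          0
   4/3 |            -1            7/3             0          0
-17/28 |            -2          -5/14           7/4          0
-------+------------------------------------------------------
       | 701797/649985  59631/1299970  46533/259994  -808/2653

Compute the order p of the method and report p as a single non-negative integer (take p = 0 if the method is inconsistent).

3

b = (701797/649985, 59631/1299970, 46533/259994, -808/2653)
c = (0, 5/3, 4/3, -17/28)
Ac = (0, 0, 35/9, 73/42)
Σ b_i: 701797/649985·1 + 59631/1299970·1 + 46533/259994·1 + (-808/2653)·1 = 1 ✓
b·c: 59631/1299970·5/3 + 46533/259994·4/3 + (-808/2653)·(-17/28) = 1/2 ✓
b·c²: 59631/1299970·25/9 + 46533/259994·16/9 + (-808/2653)·289/784 = 1/3 ✓
b·Ac: 46533/259994·35/9 + (-808/2653)·73/42 = 1/6 ✓
b·c³: 59631/1299970·125/27 + 46533/259994·64/27 + (-808/2653)·(-4913/21952) = 15391843/21839496 ≠ 1/4 ⇒ order 3.
b·(c∘Ac): 46533/259994·140/27 + (-808/2653)·(-1241/1176) = 1461793/1169973 ≠ 1/8
b·Ac²: 46533/259994·175/27 + (-808/2653)·89/42 = 3511/6822 ≠ 1/12
b·A²c: (-808/2653)·245/36 = -7070/3411 ≠ 1/24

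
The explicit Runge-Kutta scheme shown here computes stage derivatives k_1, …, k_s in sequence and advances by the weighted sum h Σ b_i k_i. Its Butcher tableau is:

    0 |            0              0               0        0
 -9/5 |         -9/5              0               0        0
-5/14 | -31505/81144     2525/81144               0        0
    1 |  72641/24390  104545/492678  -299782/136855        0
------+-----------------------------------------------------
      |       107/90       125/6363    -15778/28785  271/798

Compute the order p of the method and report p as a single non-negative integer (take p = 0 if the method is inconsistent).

4

b = (107/90, 125/6363, -15778/28785, 271/798)
c = (0, -9/5, -5/14, 1)
Ac = (0, 0, -505/9016, 217/542)
Σ b_i: 107/90·1 + 125/6363·1 + (-15778/28785)·1 + 271/798·1 = 1 ✓
b·c: 125/6363·(-9/5) + (-15778/28785)·(-5/14) + 271/798·1 = 1/2 ✓
b·c²: 125/6363·81/25 + (-15778/28785)·25/196 + 271/798·1 = 1/3 ✓
b·Ac: (-15778/28785)·(-505/9016) + 271/798·217/542 = 1/6 ✓
b·c³: 125/6363·(-729/125) + (-15778/28785)·(-125/2744) + 271/798·1 = 1/4 ✓
b·(c∘Ac): (-15778/28785)·2525/126224 + 271/798·217/542 = 1/8 ✓
b·Ac²: (-15778/28785)·909/9016 + 271/798·553/1355 = 1/12 ✓
b·A²c: 271/798·133/1084 = 1/24 ✓; 4 stages ⇒ order 4.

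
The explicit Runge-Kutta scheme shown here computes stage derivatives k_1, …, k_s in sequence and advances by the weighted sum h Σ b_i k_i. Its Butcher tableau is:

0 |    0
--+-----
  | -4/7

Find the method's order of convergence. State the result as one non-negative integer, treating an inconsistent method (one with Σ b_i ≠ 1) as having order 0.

0

b = (-4/7)
c = (0)
Σ b_i: (-4/7)·1 = -4/7 ≠ 1 ⇒ order 0.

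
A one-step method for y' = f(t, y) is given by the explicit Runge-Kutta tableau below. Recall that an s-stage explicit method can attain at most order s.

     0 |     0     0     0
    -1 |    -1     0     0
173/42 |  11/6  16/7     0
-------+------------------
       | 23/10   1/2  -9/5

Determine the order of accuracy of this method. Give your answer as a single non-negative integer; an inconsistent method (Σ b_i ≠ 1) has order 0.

b = (23/10, 1/2, -9/5)
c = (0, -1, 173/42)
Ac = (0, 0, -16/7)
Σ b_i: 23/10·1 + 1/2·1 + (-9/5)·1 = 1 ✓
b·c: 1/2·(-1) + (-9/5)·173/42 = -277/35 ≠ 1/2 ⇒ order 1.

1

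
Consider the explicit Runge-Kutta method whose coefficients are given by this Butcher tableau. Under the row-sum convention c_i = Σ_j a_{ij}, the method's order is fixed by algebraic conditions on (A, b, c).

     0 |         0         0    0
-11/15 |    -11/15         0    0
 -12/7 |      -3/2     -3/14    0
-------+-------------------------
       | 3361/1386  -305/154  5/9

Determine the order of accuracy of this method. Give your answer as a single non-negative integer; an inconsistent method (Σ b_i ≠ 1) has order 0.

2

b = (3361/1386, -305/154, 5/9)
c = (0, -11/15, -12/7)
Ac = (0, 0, 11/70)
Σ b_i: 3361/1386·1 + (-305/154)·1 + 5/9·1 = 1 ✓
b·c: (-305/154)·(-11/15) + 5/9·(-12/7) = 1/2 ✓
b·c²: (-305/154)·121/225 + 5/9·144/49 = 2503/4410 ≠ 1/3 ⇒ order 2.
b·Ac: 5/9·11/70 = 11/126 ≠ 1/6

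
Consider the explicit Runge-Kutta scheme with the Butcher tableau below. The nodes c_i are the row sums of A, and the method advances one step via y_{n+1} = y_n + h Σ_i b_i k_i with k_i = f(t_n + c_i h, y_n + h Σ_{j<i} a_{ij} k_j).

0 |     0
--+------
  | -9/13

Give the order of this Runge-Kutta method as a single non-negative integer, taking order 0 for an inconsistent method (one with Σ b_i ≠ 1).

0

b = (-9/13)
c = (0)
Σ b_i: (-9/13)·1 = -9/13 ≠ 1 ⇒ order 0.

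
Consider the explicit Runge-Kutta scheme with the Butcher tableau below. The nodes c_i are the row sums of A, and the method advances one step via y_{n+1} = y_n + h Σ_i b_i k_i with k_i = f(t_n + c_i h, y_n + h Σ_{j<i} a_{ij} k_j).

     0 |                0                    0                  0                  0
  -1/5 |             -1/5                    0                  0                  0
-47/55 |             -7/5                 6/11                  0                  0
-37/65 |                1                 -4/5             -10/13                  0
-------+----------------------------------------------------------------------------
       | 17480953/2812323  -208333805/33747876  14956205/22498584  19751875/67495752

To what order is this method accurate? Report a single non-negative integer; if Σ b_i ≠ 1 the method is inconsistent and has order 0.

b = (17480953/2812323, -208333805/33747876, 14956205/22498584, 19751875/67495752)
c = (0, -1/5, -47/55, -37/65)
Ac = (0, 0, -6/55, 2922/3575)
Σ b_i: 17480953/2812323·1 + (-208333805/33747876)·1 + 14956205/22498584·1 + 19751875/67495752·1 = 1 ✓
b·c: (-208333805/33747876)·(-1/5) + 14956205/22498584·(-47/55) + 19751875/67495752·(-37/65) = 1/2 ✓
b·c²: (-208333805/33747876)·1/25 + 14956205/22498584·2209/3025 + 19751875/67495752·1369/4225 = 1/3 ✓
b·Ac: 14956205/22498584·(-6/55) + 19751875/67495752·2922/3575 = 1/6 ✓
b·c³: (-208333805/33747876)·(-1/125) + 14956205/22498584·(-103823/166375) + 19751875/67495752·(-50653/274625) = -8433765493/20108109450 ≠ 1/4 ⇒ order 3.
b·(c∘Ac): 14956205/22498584·282/3025 + 19751875/67495752·(-108114/232375) = -2086207/28123230 ≠ 1/8
b·Ac²: 14956205/22498584·6/275 + 19751875/67495752·(-116742/196625) = -49263101/309355530 ≠ 1/12
b·A²c: 19751875/67495752·12/143 = 138125/5624646 ≠ 1/24

3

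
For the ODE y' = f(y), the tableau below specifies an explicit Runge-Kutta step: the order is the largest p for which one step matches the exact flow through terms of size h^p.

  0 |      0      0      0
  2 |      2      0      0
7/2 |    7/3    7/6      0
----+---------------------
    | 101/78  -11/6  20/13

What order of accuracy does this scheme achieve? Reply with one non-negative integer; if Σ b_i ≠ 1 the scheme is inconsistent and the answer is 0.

1

b = (101/78, -11/6, 20/13)
c = (0, 2, 7/2)
Ac = (0, 0, 7/3)
Σ b_i: 101/78·1 + (-11/6)·1 + 20/13·1 = 1 ✓
b·c: (-11/6)·2 + 20/13·7/2 = 67/39 ≠ 1/2 ⇒ order 1.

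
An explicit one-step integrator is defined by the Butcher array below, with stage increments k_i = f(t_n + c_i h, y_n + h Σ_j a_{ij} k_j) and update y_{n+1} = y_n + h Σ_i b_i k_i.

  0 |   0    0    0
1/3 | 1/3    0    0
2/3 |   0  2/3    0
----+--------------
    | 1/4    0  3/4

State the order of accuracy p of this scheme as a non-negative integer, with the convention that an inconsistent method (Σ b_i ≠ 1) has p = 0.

b = (1/4, 0, 3/4)
c = (0, 1/3, 2/3)
Ac = (0, 0, 2/9)
Σ b_i: 1/4·1 + 3/4·1 = 1 ✓
b·c: 3/4·2/3 = 1/2 ✓
b·c²: 3/4·4/9 = 1/3 ✓
b·Ac: 3/4·2/9 = 1/6 ✓; 3 stages ⇒ order 3.

3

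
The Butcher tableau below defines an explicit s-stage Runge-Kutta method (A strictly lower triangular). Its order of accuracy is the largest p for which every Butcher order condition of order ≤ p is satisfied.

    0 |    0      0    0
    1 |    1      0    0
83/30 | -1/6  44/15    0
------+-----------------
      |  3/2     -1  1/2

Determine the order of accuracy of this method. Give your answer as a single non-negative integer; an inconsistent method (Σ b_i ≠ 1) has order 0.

1

b = (3/2, -1, 1/2)
c = (0, 1, 83/30)
Ac = (0, 0, 44/15)
Σ b_i: 3/2·1 + (-1)·1 + 1/2·1 = 1 ✓
b·c: (-1)·1 + 1/2·83/30 = 23/60 ≠ 1/2 ⇒ order 1.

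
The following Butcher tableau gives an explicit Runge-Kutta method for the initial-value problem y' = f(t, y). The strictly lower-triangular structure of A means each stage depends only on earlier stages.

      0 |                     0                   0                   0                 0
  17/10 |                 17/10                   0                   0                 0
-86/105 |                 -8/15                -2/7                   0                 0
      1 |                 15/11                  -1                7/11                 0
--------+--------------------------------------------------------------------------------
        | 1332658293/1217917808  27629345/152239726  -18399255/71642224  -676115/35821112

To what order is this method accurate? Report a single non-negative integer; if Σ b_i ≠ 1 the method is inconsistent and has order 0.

b = (1332658293/1217917808, 27629345/152239726, -18399255/71642224, -676115/35821112)
c = (0, 17/10, -86/105, 1)
Ac = (0, 0, -17/35, -733/330)
Σ b_i: 1332658293/1217917808·1 + 27629345/152239726·1 + (-18399255/71642224)·1 + (-676115/35821112)·1 = 1 ✓
b·c: 27629345/152239726·17/10 + (-18399255/71642224)·(-86/105) + (-676115/35821112)·1 = 1/2 ✓
b·c²: 27629345/152239726·289/100 + (-18399255/71642224)·7396/11025 + (-676115/35821112)·1 = 1/3 ✓
b·Ac: (-18399255/71642224)·(-17/35) + (-676115/35821112)·(-733/330) = 1/6 ✓
b·c³: 27629345/152239726·4913/1000 + (-18399255/71642224)·(-636056/1157625) + (-676115/35821112)·1 = 114402124481/112836502800 ≠ 1/4 ⇒ order 3.
b·(c∘Ac): (-18399255/71642224)·1462/3675 + (-676115/35821112)·(-733/330) = -64740893/1074633360 ≠ 1/8
b·Ac²: (-18399255/71642224)·(-289/350) + (-676115/35821112)·(-170693/69300) = 583481075/2256730056 ≠ 1/12
b·A²c: (-676115/35821112)·(-17/55) = 208981/35821112 ≠ 1/24

3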